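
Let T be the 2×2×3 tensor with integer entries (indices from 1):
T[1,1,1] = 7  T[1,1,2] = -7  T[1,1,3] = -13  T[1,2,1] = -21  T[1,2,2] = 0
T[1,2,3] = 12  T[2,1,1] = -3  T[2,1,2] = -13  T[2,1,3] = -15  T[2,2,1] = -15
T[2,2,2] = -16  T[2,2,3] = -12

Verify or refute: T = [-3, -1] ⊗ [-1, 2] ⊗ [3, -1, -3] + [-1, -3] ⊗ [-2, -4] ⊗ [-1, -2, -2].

Reconstruct entry (1,2,1) from the claimed factors: Σₗ aₗ[1]bₗ[2]cₗ[1] = (-3)·(2)·(3) + (-1)·(-4)·(-1) = -22, but T[1,2,1] = -21. The claim is false.

No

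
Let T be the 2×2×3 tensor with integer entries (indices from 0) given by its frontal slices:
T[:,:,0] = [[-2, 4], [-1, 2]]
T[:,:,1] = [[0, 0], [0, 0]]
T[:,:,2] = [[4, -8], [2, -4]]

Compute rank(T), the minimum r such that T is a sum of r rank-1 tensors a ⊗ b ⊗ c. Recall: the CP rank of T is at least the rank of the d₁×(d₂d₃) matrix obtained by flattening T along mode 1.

1

Lower bound: T ≠ 0 (e.g. T[0,0,0] = -2), so rank(T) ≥ 1.
Upper bound: the mode-1 fibre T[:,0,0] = [-2, -1] gives a = [2, 1] (primitive direction); the mode-2 fibre T[0,:,0] = [-2, 4] gives b = [1, -2]; then c[k] = T[0,0,k] / (a[0]·b[0]) = [-2, 0, 4] / 2 = [-1, 0, 2].
Expanding [2, 1] ⊗ [1, -2] ⊗ [-1, 0, 2] reproduces all 12 entries of T, so T = [2, 1] ⊗ [1, -2] ⊗ [-1, 0, 2] and rank(T) ≤ 1.
These bounds meet, so rank(T) = 1.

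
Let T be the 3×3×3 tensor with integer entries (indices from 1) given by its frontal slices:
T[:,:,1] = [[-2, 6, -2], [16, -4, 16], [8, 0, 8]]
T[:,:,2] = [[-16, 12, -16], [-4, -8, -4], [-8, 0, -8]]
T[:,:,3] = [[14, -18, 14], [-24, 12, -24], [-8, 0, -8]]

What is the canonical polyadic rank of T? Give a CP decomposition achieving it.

rank(T) = 2

Lower bound: in the mode-2 unfolding of T (rows indexed by j, columns by (i,k)) the 2×2 minor on rows j ∈ {1, 2}, columns (i,k) ∈ {(1,1), (1,2)} is det [[-2, -16], [6, 12]] = 72 ≠ 0, so that unfolding has rank ≥ 2 and hence rank(T) ≥ 2 (CP rank is at least every unfolding rank, though it can be larger).
Upper bound: with S_k = T[:,:,k], the two rank-1 terms a₁b₁ᵀ, a₂b₂ᵀ are the rank-1 members of the pencil x·S₁ + y·S₂.
The 2×2 minor of x·S₁ + y·S₂ on rows {1,2}, columns {1,2} is −88·x² − 88·xy + 176·y² = (-88)·(x + 2·y)(x − y), vanishing at (x:y) = (2:-1) and (1:1).
M₁ = 2·S₁ − S₂ = [[12, 0, 12], [36, 0, 36], [24, 0, 24]] = 12·[1, 3, 2][1, 0, 1]ᵀ and M₂ = S₁ + S₂ = [[-18, 18, -18], [12, -12, 12], [0, 0, 0]] = (-6)·[3, -2, 0][1, -1, 1]ᵀ, so take a₁ = [1, 3, 2], b₁ = [1, 0, 1], a₂ = [3, -2, 0], b₂ = [1, -1, 1].
Each slice is an integer combination of E₁ = a₁b₁ᵀ and E₂ = a₂b₂ᵀ: S₁ = 4·E₁ − 2·E₂, S₂ = −4·E₁ − 4·E₂, S₃ = −4·E₁ + 6·E₂; reading off coefficients, c₁ = [4, -4, -4] and c₂ = [-2, -4, 6].
Hence T = [1, 3, 2] ⊗ [1, 0, 1] ⊗ [4, -4, -4] + [3, -2, 0] ⊗ [1, -1, 1] ⊗ [-2, -4, 6], so rank(T) ≤ 2.
These bounds meet, so rank(T) = 2.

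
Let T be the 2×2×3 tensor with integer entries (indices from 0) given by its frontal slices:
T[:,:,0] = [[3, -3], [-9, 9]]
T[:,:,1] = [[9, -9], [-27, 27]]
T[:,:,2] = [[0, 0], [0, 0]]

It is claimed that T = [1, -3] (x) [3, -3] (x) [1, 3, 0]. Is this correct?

Yes

Reconstruct entrywise from the claimed factors. For example, T[1,0,0] = -9 and Σₗ aₗ[1]bₗ[0]cₗ[0] = (-3)·(3)·(1) = -9; checking all 12 entries, every one matches. The claim holds.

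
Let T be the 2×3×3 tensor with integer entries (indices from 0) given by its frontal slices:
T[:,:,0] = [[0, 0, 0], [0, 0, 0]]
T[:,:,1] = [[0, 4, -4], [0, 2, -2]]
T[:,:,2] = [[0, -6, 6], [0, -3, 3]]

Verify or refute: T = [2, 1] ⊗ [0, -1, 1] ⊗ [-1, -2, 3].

No

Reconstruct entry (0,1,0) from the claimed factors: Σₗ aₗ[0]bₗ[1]cₗ[0] = (2)·(-1)·(-1) = 2, but T[0,1,0] = 0. The claim is false.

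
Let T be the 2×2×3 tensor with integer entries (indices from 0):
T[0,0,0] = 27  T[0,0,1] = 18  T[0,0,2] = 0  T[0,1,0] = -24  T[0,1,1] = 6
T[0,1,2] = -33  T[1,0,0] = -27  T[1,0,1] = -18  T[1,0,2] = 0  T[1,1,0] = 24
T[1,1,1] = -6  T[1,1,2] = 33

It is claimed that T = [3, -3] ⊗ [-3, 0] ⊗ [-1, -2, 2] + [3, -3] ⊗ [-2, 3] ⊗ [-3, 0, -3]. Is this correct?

Reconstruct entry (0,1,0) from the claimed factors: Σₗ aₗ[0]bₗ[1]cₗ[0] = (3)·(0)·(-1) + (3)·(3)·(-3) = -27, but T[0,1,0] = -24. The claim is false.

No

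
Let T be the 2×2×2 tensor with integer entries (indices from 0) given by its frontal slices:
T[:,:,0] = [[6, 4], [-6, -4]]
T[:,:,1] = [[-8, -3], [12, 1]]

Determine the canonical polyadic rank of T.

2

Lower bound: in the mode-3 unfolding of T (rows indexed by k, columns by (i,j)) the 2×2 minor on rows k ∈ {0, 1}, columns (i,j) ∈ {(0,0), (0,1)} is det [[6, 4], [-8, -3]] = 14 ≠ 0, so that unfolding has rank ≥ 2 and hence rank(T) ≥ 2 (CP rank is at least every unfolding rank, though it can be larger).
Upper bound: with S_k = T[:,:,k], the two rank-1 terms a₁b₁ᵀ, a₂b₂ᵀ are the rank-1 members of the pencil x·S₀ + y·S₁.
det(x·S₀ + y·S₁) is −28·xy + 28·y² = (-28)·(x − y)(y), vanishing at (x:y) = (1:1) and (1:0).
M₁ = S₀ + S₁ = [[-2, 1], [6, -3]] = −(1, -3)(2, -1)ᵀ and M₂ = S₀ = [[6, 4], [-6, -4]] = 2·(1, -1)(3, 2)ᵀ, so take a₁ = (1, -3), b₁ = (2, -1), a₂ = (1, -1), b₂ = (3, 2).
Each slice is an integer combination of E₁ = a₁b₁ᵀ and E₂ = a₂b₂ᵀ: S₀ = 2·E₂, S₁ = −E₁ − 2·E₂; reading off coefficients, c₁ = (0, -1) and c₂ = (2, -2).
Hence T = (1, -3) ⊗ (2, -1) ⊗ (0, -1) + (1, -1) ⊗ (3, 2) ⊗ (2, -2), so rank(T) ≤ 2.
These bounds meet, so rank(T) = 2.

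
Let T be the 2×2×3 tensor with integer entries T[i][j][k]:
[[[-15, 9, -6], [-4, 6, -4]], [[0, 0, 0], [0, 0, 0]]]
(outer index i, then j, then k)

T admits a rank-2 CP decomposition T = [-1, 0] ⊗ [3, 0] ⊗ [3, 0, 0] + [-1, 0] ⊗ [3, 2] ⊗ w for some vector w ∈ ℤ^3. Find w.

Subtract the known terms from T to get the rank-1 residual R = [-1, 0] ⊗ [3, 2] ⊗ w, so R[i,j,k] = a[i]·b[j]·w[k]. Pick indices with nonzero a[0]·b[0] = (-1)·(3) = -3. Only the fibre through (0,0,·) is needed: R[0,0,:] = T[0,0,:] − Σₗ aₗ[0]bₗ[0]cₗ = [-15, 9, -6] − (-1)·(3)·[3, 0, 0] = [-6, 9, -6]. Then w[k] = R[0,0,k] / -3 for each k, giving w = [-6, 9, -6] / -3 = [2, -3, 2].

w = [2, -3, 2]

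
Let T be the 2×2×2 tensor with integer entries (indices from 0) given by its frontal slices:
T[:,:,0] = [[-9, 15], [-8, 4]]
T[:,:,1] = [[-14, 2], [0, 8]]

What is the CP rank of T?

2

Lower bound: the mode-3 unfolding of T (rows indexed by k, columns by (i,j) = (0,0), (0,1), (1,0), (1,1)) is [[-9, 15, -8, 4], [-14, 2, 0, 8]].
There the 2×2 minor on rows k ∈ {0, 1}, columns (i,j) ∈ {(0,0), (0,1)} is det [[-9, 15], [-14, 2]] = 192 ≠ 0, so this unfolding has rank ≥ 2; CP rank is at least every unfolding rank, so rank(T) ≥ 2. (Flattening ranks never certify an upper bound on CP rank; for that we must actually write T with 2 rank-1 terms.)
Upper bound — finding two terms. Write S_k = T[:,:,k] for the frontal slices: S₀ = [[-9, 15], [-8, 4]], S₁ = [[-14, 2], [0, 8]].
If T = a₁ ⊗ b₁ ⊗ c₁ + a₂ ⊗ b₂ ⊗ c₂ then each S_k = c₁[k]·a₁b₁ᵀ + c₂[k]·a₂b₂ᵀ. S₀ and S₁ are linearly independent, so a₁b₁ᵀ and a₂b₂ᵀ must span the same plane of matrices: they are the rank-1 matrices of the form x·S₀ + y·S₁.
det(x·S₀ + y·S₁) is 84·x² − 112·xy − 112·y² = 28·(x − 2·y)(3·x + 2·y), vanishing at (x:y) = (2:1) and (2:-3).
M₁ = 2·S₀ + S₁ = [[-32, 32], [-16, 16]] = (-16)·[2, 1][1, -1]ᵀ and M₂ = 2·S₀ − 3·S₁ = [[24, 24], [-16, -16]] = 8·[3, -2][1, 1]ᵀ, so take a₁ = [2, 1], b₁ = [1, -1], a₂ = [3, -2], b₂ = [1, 1].
Each slice is an integer combination of E₁ = a₁b₁ᵀ and E₂ = a₂b₂ᵀ: S₀ = −6·E₁ + E₂, S₁ = −4·E₁ − 2·E₂; reading off coefficients, c₁ = [-6, -4] and c₂ = [1, -2].
Hence T = [2, 1] ⊗ [1, -1] ⊗ [-6, -4] + [3, -2] ⊗ [1, 1] ⊗ [1, -2], so rank(T) ≤ 2.
These bounds meet, so rank(T) = 2.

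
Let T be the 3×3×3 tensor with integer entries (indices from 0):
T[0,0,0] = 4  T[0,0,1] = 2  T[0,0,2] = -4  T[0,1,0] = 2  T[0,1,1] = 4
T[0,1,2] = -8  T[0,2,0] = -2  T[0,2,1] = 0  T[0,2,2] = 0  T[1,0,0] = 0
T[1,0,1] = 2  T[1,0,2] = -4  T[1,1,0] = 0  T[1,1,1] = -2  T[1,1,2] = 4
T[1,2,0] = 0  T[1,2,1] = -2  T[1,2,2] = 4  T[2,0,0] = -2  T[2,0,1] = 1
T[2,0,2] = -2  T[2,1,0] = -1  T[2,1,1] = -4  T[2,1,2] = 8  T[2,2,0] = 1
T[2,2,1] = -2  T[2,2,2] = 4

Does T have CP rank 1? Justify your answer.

The mode-1 unfolding of T (rows indexed by i, columns by (j,k) = (0,0), (0,1), (0,2), (1,0), (1,1), (1,2), (2,0), (2,1), (2,2)) is [[4, 2, -4, 2, 4, -8, -2, 0, 0], [0, 2, -4, 0, -2, 4, 0, -2, 4], [-2, 1, -2, -1, -4, 8, 1, -2, 4]].
There the 2×2 minor on rows i ∈ {0, 1}, columns (j,k) ∈ {(0,0), (0,1)} is det [[4, 2], [0, 2]] = 8 ≠ 0, so this unfolding has rank ≥ 2; CP rank is at least every unfolding rank, so rank(T) ≥ 2.
In particular rank(T) ≥ 2 > 1, so T is not rank-1.

No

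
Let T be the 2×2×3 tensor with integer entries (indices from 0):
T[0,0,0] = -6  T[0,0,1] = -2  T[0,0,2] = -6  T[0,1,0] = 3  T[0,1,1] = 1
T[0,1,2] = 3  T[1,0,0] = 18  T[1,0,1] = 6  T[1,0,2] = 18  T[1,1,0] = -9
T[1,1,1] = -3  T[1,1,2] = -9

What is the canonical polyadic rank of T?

1

Lower bound: T ≠ 0 (e.g. T[0,0,0] = -6), so rank(T) ≥ 1.
Upper bound: if T = a ⊗ b ⊗ c then every fibre of T is a multiple of the corresponding factor, so read the factors off the fibres through the nonzero entry T[0,0,0] = -6.
The mode-1 fibre T[:,0,0] = [-6, 18] gives a = (1, -3) (primitive direction); the mode-2 fibre T[0,:,0] = [-6, 3] gives b = (2, -1); then c[k] = T[0,0,k] / (a[0]·b[0]) = [-6, -2, -6] / 2 = (-3, -1, -3).
Expanding (1, -3) ⊗ (2, -1) ⊗ (-3, -1, -3) reproduces all 12 entries of T, so T = (1, -3) ⊗ (2, -1) ⊗ (-3, -1, -3) and rank(T) ≤ 1.
These bounds meet, so rank(T) = 1.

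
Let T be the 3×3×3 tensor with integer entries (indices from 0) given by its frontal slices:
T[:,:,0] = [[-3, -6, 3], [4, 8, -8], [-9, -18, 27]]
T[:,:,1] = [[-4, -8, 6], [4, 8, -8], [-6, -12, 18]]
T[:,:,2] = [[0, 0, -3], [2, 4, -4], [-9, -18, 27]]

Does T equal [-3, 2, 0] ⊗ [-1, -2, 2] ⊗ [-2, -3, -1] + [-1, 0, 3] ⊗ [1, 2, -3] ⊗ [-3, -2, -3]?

No

Reconstruct entry (0,0,1) from the claimed factors: Σₗ aₗ[0]bₗ[0]cₗ[1] = (-3)·(-1)·(-3) + (-1)·(1)·(-2) = -7, but T[0,0,1] = -4. The claim is false.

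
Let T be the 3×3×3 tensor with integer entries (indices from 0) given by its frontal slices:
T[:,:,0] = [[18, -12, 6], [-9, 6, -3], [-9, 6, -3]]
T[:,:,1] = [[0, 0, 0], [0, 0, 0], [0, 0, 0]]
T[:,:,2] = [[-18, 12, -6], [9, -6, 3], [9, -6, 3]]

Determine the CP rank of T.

1

Lower bound: T ≠ 0 (e.g. T[0,0,0] = 18), so rank(T) ≥ 1.
Upper bound: if T = a (x) b (x) c then every fibre of T is a multiple of the corresponding factor, so read the factors off the fibres through the nonzero entry T[0,0,0] = 18.
The mode-1 fibre T[:,0,0] = [18, -9, -9] gives a = [2, -1, -1] (primitive direction); the mode-2 fibre T[0,:,0] = [18, -12, 6] gives b = [3, -2, 1]; then c[k] = T[0,0,k] / (a[0]·b[0]) = [18, 0, -18] / 6 = [3, 0, -3].
Expanding [2, -1, -1] (x) [3, -2, 1] (x) [3, 0, -3] reproduces all 27 entries of T, so T = [2, -1, -1] (x) [3, -2, 1] (x) [3, 0, -3] and rank(T) ≤ 1.
These bounds meet, so rank(T) = 1.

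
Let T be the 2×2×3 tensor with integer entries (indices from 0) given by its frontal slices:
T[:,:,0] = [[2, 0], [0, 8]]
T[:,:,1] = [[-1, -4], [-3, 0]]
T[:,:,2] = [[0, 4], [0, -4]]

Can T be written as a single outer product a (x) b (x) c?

The mode-3 unfolding of T (rows indexed by k, columns by (i,j) = (0,0), (0,1), (1,0), (1,1)) is [[2, 0, 0, 8], [-1, -4, -3, 0], [0, 4, 0, -4]].
There the 3×3 minor on rows k ∈ {0, 1, 2}, columns (i,j) ∈ {(0,0), (0,1), (1,0)} is det [[2, 0, 0], [-1, -4, -3], [0, 4, 0]] = 24 ≠ 0, so this unfolding has rank ≥ 3; CP rank is at least every unfolding rank, so rank(T) ≥ 3.
In particular rank(T) ≥ 3 > 1, so T is not rank-1.

No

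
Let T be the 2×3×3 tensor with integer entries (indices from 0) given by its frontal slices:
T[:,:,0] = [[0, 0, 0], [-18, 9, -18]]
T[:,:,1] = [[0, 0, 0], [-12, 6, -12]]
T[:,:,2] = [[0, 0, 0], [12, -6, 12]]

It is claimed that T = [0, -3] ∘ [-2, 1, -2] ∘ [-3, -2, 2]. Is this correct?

Yes

Reconstruct entrywise from the claimed factors. For example, T[0,0,2] = 0 and Σₗ aₗ[0]bₗ[0]cₗ[2] = (0)·(-2)·(2) = 0; checking all 18 entries, every one matches. The claim holds.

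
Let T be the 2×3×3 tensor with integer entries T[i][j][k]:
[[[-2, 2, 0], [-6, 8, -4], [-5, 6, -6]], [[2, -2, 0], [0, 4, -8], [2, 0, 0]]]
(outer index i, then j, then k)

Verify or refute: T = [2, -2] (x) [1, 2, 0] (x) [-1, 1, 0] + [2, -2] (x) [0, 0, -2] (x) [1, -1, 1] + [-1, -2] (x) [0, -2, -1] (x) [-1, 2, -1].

Reconstruct entry (0,1,2) from the claimed factors: Σₗ aₗ[0]bₗ[1]cₗ[2] = (2)·(2)·(0) + (2)·(0)·(1) + (-1)·(-2)·(-1) = -2, but T[0,1,2] = -4. The claim is false.

No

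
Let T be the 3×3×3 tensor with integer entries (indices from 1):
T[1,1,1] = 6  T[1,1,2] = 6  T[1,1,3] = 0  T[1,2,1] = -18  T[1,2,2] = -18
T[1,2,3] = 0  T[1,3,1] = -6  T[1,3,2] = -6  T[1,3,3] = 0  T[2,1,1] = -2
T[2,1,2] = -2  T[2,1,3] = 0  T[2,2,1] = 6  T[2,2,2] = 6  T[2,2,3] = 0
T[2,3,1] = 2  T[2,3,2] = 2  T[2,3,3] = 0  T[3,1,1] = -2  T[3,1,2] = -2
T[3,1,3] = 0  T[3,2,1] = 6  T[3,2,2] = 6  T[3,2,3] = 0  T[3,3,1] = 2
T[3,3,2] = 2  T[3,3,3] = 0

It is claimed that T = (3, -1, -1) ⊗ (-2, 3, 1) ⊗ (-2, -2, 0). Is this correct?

Reconstruct entry (1,1,1) from the claimed factors: Σₗ aₗ[1]bₗ[1]cₗ[1] = (3)·(-2)·(-2) = 12, but T[1,1,1] = 6. The claim is false.

No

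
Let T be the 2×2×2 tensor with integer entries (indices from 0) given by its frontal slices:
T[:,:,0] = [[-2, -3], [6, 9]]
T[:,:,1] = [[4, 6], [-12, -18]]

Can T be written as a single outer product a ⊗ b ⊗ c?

The mode-1 fibre T[:,0,0] = [-2, 6] gives a = (1, -3) (primitive direction); the mode-2 fibre T[0,:,0] = [-2, -3] gives b = (2, 3); then c[k] = T[0,0,k] / (a[0]·b[0]) = [-2, 4] / 2 = (-1, 2).
Expanding (1, -3) ⊗ (2, 3) ⊗ (-1, 2) reproduces all 8 entries of T, so T = (1, -3) ⊗ (2, 3) ⊗ (-1, 2) and rank(T) ≤ 1.
Equivalently every frontal slice T[:,:,k] is c[k] times the rank-1 matrix (1, -3) ⊗ (2, 3). So T has rank 1 (it is nonzero).

Yes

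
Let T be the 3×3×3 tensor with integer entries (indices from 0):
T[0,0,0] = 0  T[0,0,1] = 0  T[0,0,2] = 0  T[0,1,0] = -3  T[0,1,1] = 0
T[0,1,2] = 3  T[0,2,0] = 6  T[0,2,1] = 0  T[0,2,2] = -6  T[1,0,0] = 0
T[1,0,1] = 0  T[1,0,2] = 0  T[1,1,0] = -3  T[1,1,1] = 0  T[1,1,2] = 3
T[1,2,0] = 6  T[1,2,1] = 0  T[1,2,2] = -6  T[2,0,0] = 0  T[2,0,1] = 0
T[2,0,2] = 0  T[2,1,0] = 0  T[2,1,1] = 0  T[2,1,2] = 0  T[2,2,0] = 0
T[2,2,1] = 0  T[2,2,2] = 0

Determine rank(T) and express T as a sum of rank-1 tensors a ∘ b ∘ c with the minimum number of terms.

Lower bound: T ≠ 0 (e.g. T[0,1,0] = -3), so rank(T) ≥ 1.
Upper bound: if T = a ∘ b ∘ c then every fibre of T is a multiple of the corresponding factor, so read the factors off the fibres through the nonzero entry T[0,1,0] = -3.
The mode-1 fibre T[:,1,0] = [-3, -3, 0] gives a = [1, 1, 0] (primitive direction); the mode-2 fibre T[0,:,0] = [0, -3, 6] gives b = [0, 1, -2]; then c[k] = T[0,1,k] / (a[0]·b[1]) = [-3, 0, 3] / 1 = [-3, 0, 3].
Expanding [1, 1, 0] ∘ [0, 1, -2] ∘ [-3, 0, 3] reproduces all 27 entries of T, so T = [1, 1, 0] ∘ [0, 1, -2] ∘ [-3, 0, 3] and rank(T) ≤ 1.
These bounds meet, so rank(T) = 1.

rank(T) = 1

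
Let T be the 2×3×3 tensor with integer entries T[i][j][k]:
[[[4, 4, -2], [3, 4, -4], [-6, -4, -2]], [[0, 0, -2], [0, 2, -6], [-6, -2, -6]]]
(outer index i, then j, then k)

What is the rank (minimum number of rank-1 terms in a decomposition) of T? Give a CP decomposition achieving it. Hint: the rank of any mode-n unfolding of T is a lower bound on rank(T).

Lower bound: in the mode-3 unfolding of T (rows indexed by k, columns by (i,j)) the 3×3 minor on rows k ∈ {0, 1, 2}, columns (i,j) ∈ {(0,0), (0,1), (1,0)} is det [[4, 3, 0], [4, 4, 0], [-2, -4, -2]] = -8 ≠ 0, so that unfolding has rank ≥ 3 and hence rank(T) ≥ 3 (CP rank is at least every unfolding rank, though it can be larger).
Upper bound: T is a sum of 3 rank-1 terms, T = [0, 1] ⊗ [2, 1, -1] ⊗ [-2, -2, 0] + [1, 1] ⊗ [1, 1, -1] ⊗ [4, 4, -2] + [1, 2] ⊗ [0, 1, 2] ⊗ [-1, 0, -2] (one valid choice — decompositions are not unique — normalised so each a, b is primitive with positive first nonzero entry; check it by expanding all entries), so rank(T) ≤ 3.
These bounds meet, so rank(T) = 3.

rank(T) = 3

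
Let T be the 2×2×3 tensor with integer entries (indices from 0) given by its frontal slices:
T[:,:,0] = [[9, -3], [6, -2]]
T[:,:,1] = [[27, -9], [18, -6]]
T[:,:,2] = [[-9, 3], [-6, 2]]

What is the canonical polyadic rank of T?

1

Lower bound: T ≠ 0 (e.g. T[0,0,0] = 9), so rank(T) ≥ 1.
Upper bound: if T = a ∘ b ∘ c then every fibre of T is a multiple of the corresponding factor, so read the factors off the fibres through the nonzero entry T[0,0,0] = 9.
The mode-1 fibre T[:,0,0] = [9, 6] gives a = [3, 2] (primitive direction); the mode-2 fibre T[0,:,0] = [9, -3] gives b = [3, -1]; then c[k] = T[0,0,k] / (a[0]·b[0]) = [9, 27, -9] / 9 = [1, 3, -1].
Expanding [3, 2] ∘ [3, -1] ∘ [1, 3, -1] reproduces all 12 entries of T, so T = [3, 2] ∘ [3, -1] ∘ [1, 3, -1] and rank(T) ≤ 1.
These bounds meet, so rank(T) = 1.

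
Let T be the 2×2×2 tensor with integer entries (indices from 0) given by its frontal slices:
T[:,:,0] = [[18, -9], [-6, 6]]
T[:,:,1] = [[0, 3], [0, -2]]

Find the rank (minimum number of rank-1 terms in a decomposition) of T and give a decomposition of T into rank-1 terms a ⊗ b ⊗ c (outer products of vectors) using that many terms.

Lower bound: the mode-1 unfolding of T (rows indexed by i, columns by (j,k) = (0,0), (0,1), (1,0), (1,1)) is [[18, 0, -9, 3], [-6, 0, 6, -2]].
There the 2×2 minor on rows i ∈ {0, 1}, columns (j,k) ∈ {(0,0), (1,0)} is det [[18, -9], [-6, 6]] = 54 ≠ 0, so this unfolding has rank ≥ 2; CP rank is at least every unfolding rank, so rank(T) ≥ 2. (Unfolding ranks only ever bound the CP rank from below — rank(T) can be strictly larger than all of them — so the matching upper bound has to come from an explicit 2-term decomposition.)
Upper bound — finding two terms. Write S_k = T[:,:,k] for the frontal slices: S₀ = [[18, -9], [-6, 6]], S₁ = [[0, 3], [0, -2]].
If T = a₁ ⊗ b₁ ⊗ c₁ + a₂ ⊗ b₂ ⊗ c₂ then each S_k = c₁[k]·a₁b₁ᵀ + c₂[k]·a₂b₂ᵀ. S₀ and S₁ are linearly independent, so a₁b₁ᵀ and a₂b₂ᵀ must span the same plane of matrices: they are the rank-1 matrices of the form x·S₀ + y·S₁.
det(x·S₀ + y·S₁) is 54·x² − 18·xy = 18·(3·x − y)(x), vanishing at (x:y) = (1:3) and (0:1).
M₁ = S₀ + 3·S₁ = [[18, 0], [-6, 0]] = 6·[3, -1][1, 0]ᵀ and M₂ = S₁ = [[0, 3], [0, -2]] = [3, -2][0, 1]ᵀ, so take a₁ = [3, -1], b₁ = [1, 0], a₂ = [3, -2], b₂ = [0, 1].
Each slice is an integer combination of E₁ = a₁b₁ᵀ and E₂ = a₂b₂ᵀ: S₀ = 6·E₁ − 3·E₂, S₁ = E₂; reading off coefficients, c₁ = [6, 0] and c₂ = [-3, 1].
Hence T = [3, -1] ⊗ [1, 0] ⊗ [6, 0] + [3, -2] ⊗ [0, 1] ⊗ [-3, 1], so rank(T) ≤ 2.
These bounds meet, so rank(T) = 2.

rank(T) = 2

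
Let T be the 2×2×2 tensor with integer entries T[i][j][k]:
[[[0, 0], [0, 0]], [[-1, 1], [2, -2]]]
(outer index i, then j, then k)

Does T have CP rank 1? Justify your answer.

Yes

If T = a ⊗ b ⊗ c then every fibre of T is a multiple of the corresponding factor, so read the factors off the fibres through the nonzero entry T[1,0,0] = -1.
The mode-1 fibre T[:,0,0] = [0, -1] gives a = [0, 1] (primitive direction); the mode-2 fibre T[1,:,0] = [-1, 2] gives b = [1, -2]; then c[k] = T[1,0,k] / (a[1]·b[0]) = [-1, 1] / 1 = [-1, 1].
Expanding [0, 1] ⊗ [1, -2] ⊗ [-1, 1] reproduces all 8 entries of T, so T = [0, 1] ⊗ [1, -2] ⊗ [-1, 1] and rank(T) ≤ 1.
Equivalently every frontal slice T[:,:,k] is c[k] times the rank-1 matrix [0, 1] ⊗ [1, -2]. So T has rank 1 (it is nonzero).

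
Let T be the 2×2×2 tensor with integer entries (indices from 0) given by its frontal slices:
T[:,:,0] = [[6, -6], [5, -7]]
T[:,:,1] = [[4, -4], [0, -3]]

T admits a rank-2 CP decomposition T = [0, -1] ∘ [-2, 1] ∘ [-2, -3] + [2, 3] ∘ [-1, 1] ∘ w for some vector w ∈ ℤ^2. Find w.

w = [-3, -2]

Subtract the known terms from T to get the rank-1 residual R = [2, 3] ∘ [-1, 1] ∘ w, so R[i,j,k] = a[i]·b[j]·w[k]. Pick indices with nonzero a[0]·b[0] = (2)·(-1) = -2. Only the fibre through (0,0,·) is needed: R[0,0,:] = T[0,0,:] − Σₗ aₗ[0]bₗ[0]cₗ = [6, 4] − (0)·(-2)·[-2, -3] = [6, 4]. Then w[k] = R[0,0,k] / -2 for each k, giving w = [6, 4] / -2 = [-3, -2].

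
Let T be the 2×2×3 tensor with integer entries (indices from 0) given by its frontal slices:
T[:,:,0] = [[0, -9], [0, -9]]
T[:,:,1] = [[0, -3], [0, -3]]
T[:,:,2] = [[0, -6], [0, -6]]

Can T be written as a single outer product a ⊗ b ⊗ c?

If T = a ⊗ b ⊗ c then every fibre of T is a multiple of the corresponding factor, so read the factors off the fibres through the nonzero entry T[0,1,0] = -9.
The mode-1 fibre T[:,1,0] = [-9, -9] gives a = [1, 1] (primitive direction); the mode-2 fibre T[0,:,0] = [0, -9] gives b = [0, 1]; then c[k] = T[0,1,k] / (a[0]·b[1]) = [-9, -3, -6] / 1 = [-9, -3, -6].
Expanding [1, 1] ⊗ [0, 1] ⊗ [-9, -3, -6] reproduces all 12 entries of T, so T = [1, 1] ⊗ [0, 1] ⊗ [-9, -3, -6] and rank(T) ≤ 1.
Equivalently every frontal slice T[:,:,k] is c[k] times the rank-1 matrix [1, 1] ⊗ [0, 1]. So T has rank 1 (it is nonzero).

Yes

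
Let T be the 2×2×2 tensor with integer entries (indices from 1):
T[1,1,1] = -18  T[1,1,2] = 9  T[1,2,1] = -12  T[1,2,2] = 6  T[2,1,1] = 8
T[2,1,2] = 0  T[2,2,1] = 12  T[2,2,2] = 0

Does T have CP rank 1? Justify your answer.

No

The mode-1 unfolding of T (rows indexed by i, columns by (j,k) = (1,1), (1,2), (2,1), (2,2)) is [[-18, 9, -12, 6], [8, 0, 12, 0]].
There the 2×2 minor on rows i ∈ {1, 2}, columns (j,k) ∈ {(1,1), (1,2)} is det [[-18, 9], [8, 0]] = -72 ≠ 0, so this unfolding has rank ≥ 2; CP rank is at least every unfolding rank, so rank(T) ≥ 2.
In particular rank(T) ≥ 2 > 1, so T is not rank-1.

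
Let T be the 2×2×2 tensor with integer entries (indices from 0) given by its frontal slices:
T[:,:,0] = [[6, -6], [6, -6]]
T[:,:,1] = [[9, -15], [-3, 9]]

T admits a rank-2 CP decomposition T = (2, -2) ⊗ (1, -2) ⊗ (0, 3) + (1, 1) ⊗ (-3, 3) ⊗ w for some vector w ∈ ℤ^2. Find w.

Subtract the known terms from T to get the rank-1 residual R = (1, 1) ⊗ (-3, 3) ⊗ w, so R[i,j,k] = a[i]·b[j]·w[k]. Pick indices with nonzero a[0]·b[0] = (1)·(-3) = -3. Only the fibre through (0,0,·) is needed: R[0,0,:] = T[0,0,:] − Σₗ aₗ[0]bₗ[0]cₗ = [6, 9] − (2)·(1)·(0, 3) = [6, 3]. Then w[k] = R[0,0,k] / -3 for each k, giving w = [6, 3] / -3 = (-2, -1).

w = (-2, -1)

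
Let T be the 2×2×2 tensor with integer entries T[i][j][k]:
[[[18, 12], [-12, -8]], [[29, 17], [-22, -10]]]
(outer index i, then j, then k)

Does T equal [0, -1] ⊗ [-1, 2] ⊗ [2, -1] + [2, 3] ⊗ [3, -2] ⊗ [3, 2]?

Reconstruct entrywise from the claimed factors. For example, T[0,0,1] = 12 and Σₗ aₗ[0]bₗ[0]cₗ[1] = (0)·(-1)·(-1) + (2)·(3)·(2) = 12; checking all 8 entries, every one matches. The claim holds.

Yes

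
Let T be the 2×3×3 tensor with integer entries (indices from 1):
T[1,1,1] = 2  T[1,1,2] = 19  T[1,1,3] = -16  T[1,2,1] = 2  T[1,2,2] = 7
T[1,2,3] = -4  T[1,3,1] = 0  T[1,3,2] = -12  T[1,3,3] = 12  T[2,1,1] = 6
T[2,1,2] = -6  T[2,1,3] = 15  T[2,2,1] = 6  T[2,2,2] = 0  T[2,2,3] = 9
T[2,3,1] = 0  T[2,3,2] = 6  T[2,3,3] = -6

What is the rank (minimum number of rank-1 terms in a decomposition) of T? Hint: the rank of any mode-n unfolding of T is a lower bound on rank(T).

2

Lower bound: the mode-1 unfolding of T (rows indexed by i, columns by (j,k) = (1,1), (1,2), (1,3), (2,1), (2,2), (2,3), (3,1), (3,2), (3,3)) is [[2, 19, -16, 2, 7, -4, 0, -12, 12], [6, -6, 15, 6, 0, 9, 0, 6, -6]].
There the 2×2 minor on rows i ∈ {1, 2}, columns (j,k) ∈ {(1,1), (1,2)} is det [[2, 19], [6, -6]] = -126 ≠ 0, so this unfolding has rank ≥ 2; CP rank is at least every unfolding rank, so rank(T) ≥ 2. (Flattening ranks never certify an upper bound on CP rank; for that we must actually write T with 2 rank-1 terms.)
Upper bound — finding two terms. Write S_k = T[:,:,k] for the frontal slices: S₁ = [[2, 2, 0], [6, 6, 0]], S₂ = [[19, 7, -12], [-6, 0, 6]], S₃ = [[-16, -4, 12], [15, 9, -6]].
If T = a₁ ⊗ b₁ ⊗ c₁ + a₂ ⊗ b₂ ⊗ c₂ then each S_k = c₁[k]·a₁b₁ᵀ + c₂[k]·a₂b₂ᵀ. S₁ and S₂ are linearly independent, so a₁b₁ᵀ and a₂b₂ᵀ must span the same plane of matrices: they are the rank-1 matrices of the form x·S₁ + y·S₂.
The 2×2 minor of x·S₁ + y·S₂ on rows {1,2}, columns {1,2} is 84·xy + 42·y² = 42·(y)(2·x + y), vanishing at (x:y) = (1:0) and (1:-2).
M₁ = S₁ = [[2, 2, 0], [6, 6, 0]] = 2·[1, 3][1, 1, 0]ᵀ and M₂ = S₁ − 2·S₂ = [[-36, -12, 24], [18, 6, -12]] = (-6)·[2, -1][3, 1, -2]ᵀ, so take a₁ = [1, 3], b₁ = [1, 1, 0], a₂ = [2, -1], b₂ = [3, 1, -2].
Each slice is an integer combination of E₁ = a₁b₁ᵀ and E₂ = a₂b₂ᵀ: S₁ = 2·E₁, S₂ = E₁ + 3·E₂, S₃ = 2·E₁ − 3·E₂; reading off coefficients, c₁ = [2, 1, 2] and c₂ = [0, 3, -3].
Hence T = [1, 3] ⊗ [1, 1, 0] ⊗ [2, 1, 2] + [2, -1] ⊗ [3, 1, -2] ⊗ [0, 3, -3], so rank(T) ≤ 2.
These bounds meet, so rank(T) = 2.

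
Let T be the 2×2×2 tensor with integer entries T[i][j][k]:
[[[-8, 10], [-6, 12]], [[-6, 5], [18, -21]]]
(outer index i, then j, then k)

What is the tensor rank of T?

Lower bound: the mode-1 unfolding of T (rows indexed by i, columns by (j,k) = (0,0), (0,1), (1,0), (1,1)) is [[-8, 10, -6, 12], [-6, 5, 18, -21]].
There the 2×2 minor on rows i ∈ {0, 1}, columns (j,k) ∈ {(0,0), (0,1)} is det [[-8, 10], [-6, 5]] = 20 ≠ 0, so this unfolding has rank ≥ 2; CP rank is at least every unfolding rank, so rank(T) ≥ 2. (This is only a lower bound: in general the CP rank may exceed every unfolding rank, so we still need to exhibit 2 rank-1 terms summing to T.)
Upper bound — finding two terms. Write S_k = T[:,:,k] for the frontal slices: S₀ = [[-8, -6], [-6, 18]], S₁ = [[10, 12], [5, -21]].
If T = a₁ ⊗ b₁ ⊗ c₁ + a₂ ⊗ b₂ ⊗ c₂ then each S_k = c₁[k]·a₁b₁ᵀ + c₂[k]·a₂b₂ᵀ. S₀ and S₁ are linearly independent, so a₁b₁ᵀ and a₂b₂ᵀ must span the same plane of matrices: they are the rank-1 matrices of the form x·S₀ + y·S₁.
det(x·S₀ + y·S₁) is −180·x² + 450·xy − 270·y² = (-90)·(2·x − 3·y)(x − y), vanishing at (x:y) = (3:2) and (1:1).
M₁ = 3·S₀ + 2·S₁ = [[-4, 6], [-8, 12]] = (-2)·[1, 2][2, -3]ᵀ and M₂ = S₀ + S₁ = [[2, 6], [-1, -3]] = [2, -1][1, 3]ᵀ, so take a₁ = [1, 2], b₁ = [2, -3], a₂ = [2, -1], b₂ = [1, 3].
Each slice is an integer combination of E₁ = a₁b₁ᵀ and E₂ = a₂b₂ᵀ: S₀ = −2·E₁ − 2·E₂, S₁ = 2·E₁ + 3·E₂; reading off coefficients, c₁ = [-2, 2] and c₂ = [-2, 3].
Hence T = [1, 2] ⊗ [2, -3] ⊗ [-2, 2] + [2, -1] ⊗ [1, 3] ⊗ [-2, 3], so rank(T) ≤ 2.
These bounds meet, so rank(T) = 2.

2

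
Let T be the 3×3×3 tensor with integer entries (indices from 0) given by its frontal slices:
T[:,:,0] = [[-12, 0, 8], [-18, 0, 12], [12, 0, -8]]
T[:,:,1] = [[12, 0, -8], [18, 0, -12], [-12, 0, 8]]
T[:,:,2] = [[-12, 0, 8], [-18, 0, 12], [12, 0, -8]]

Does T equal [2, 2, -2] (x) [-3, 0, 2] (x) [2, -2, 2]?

No

Reconstruct entry (1,0,0) from the claimed factors: Σₗ aₗ[1]bₗ[0]cₗ[0] = (2)·(-3)·(2) = -12, but T[1,0,0] = -18. The claim is false.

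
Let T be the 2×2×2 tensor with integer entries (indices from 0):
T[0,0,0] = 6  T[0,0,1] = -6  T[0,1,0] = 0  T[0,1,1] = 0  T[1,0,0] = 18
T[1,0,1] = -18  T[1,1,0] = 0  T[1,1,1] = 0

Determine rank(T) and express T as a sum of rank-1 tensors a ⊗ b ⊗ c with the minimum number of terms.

Lower bound: T ≠ 0 (e.g. T[0,0,0] = 6), so rank(T) ≥ 1.
Upper bound: the mode-1 fibre T[:,0,0] = [6, 18] gives a = [1, 3] (primitive direction); the mode-2 fibre T[0,:,0] = [6, 0] gives b = [1, 0]; then c[k] = T[0,0,k] / (a[0]·b[0]) = [6, -6] / 1 = [6, -6].
Expanding [1, 3] ⊗ [1, 0] ⊗ [6, -6] reproduces all 8 entries of T, so T = [1, 3] ⊗ [1, 0] ⊗ [6, -6] and rank(T) ≤ 1.
These bounds meet, so rank(T) = 1.

rank(T) = 1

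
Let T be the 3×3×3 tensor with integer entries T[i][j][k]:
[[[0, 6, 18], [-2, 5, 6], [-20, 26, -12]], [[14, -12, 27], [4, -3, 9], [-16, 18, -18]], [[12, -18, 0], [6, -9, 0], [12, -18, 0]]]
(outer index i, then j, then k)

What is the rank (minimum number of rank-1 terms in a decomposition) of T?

Lower bound: the mode-2 unfolding of T (rows indexed by j, columns by (i,k) = (0,0), (0,1), (0,2), (1,0), (1,1), (1,2), (2,0), (2,1), (2,2)) is [[0, 6, 18, 14, -12, 27, 12, -18, 0], [-2, 5, 6, 4, -3, 9, 6, -9, 0], [-20, 26, -12, -16, 18, -18, 12, -18, 0]].
There the 2×2 minor on rows j ∈ {0, 1}, columns (i,k) ∈ {(0,0), (0,1)} is det [[0, 6], [-2, 5]] = 12 ≠ 0, so this unfolding has rank ≥ 2; CP rank is at least every unfolding rank, so rank(T) ≥ 2. (This is only a lower bound: in general the CP rank may exceed every unfolding rank, so we still need to exhibit 2 rank-1 terms summing to T.)
Upper bound — finding two terms. Write S_k = T[:,:,k] for the frontal slices: S₀ = [[0, -2, -20], [14, 4, -16], [12, 6, 12]], S₁ = [[6, 5, 26], [-12, -3, 18], [-18, -9, -18]], S₂ = [[18, 6, -12], [27, 9, -18], [0, 0, 0]].
If T = a₁ ⊗ b₁ ⊗ c₁ + a₂ ⊗ b₂ ⊗ c₂ then each S_k = c₁[k]·a₁b₁ᵀ + c₂[k]·a₂b₂ᵀ. S₀ and S₁ are linearly independent, so a₁b₁ᵀ and a₂b₂ᵀ must span the same plane of matrices: they are the rank-1 matrices of the form x·S₀ + y·S₁.
The 2×2 minor of x·S₀ + y·S₁ on rows {0,1}, columns {0,1} is 28·x² − 70·xy + 42·y² = 14·(2·x − 3·y)(x − y), vanishing at (x:y) = (3:2) and (1:1).
M₁ = 3·S₀ + 2·S₁ = [[12, 4, -8], [18, 6, -12], [0, 0, 0]] = 2·(2, 3, 0)(3, 1, -2)ᵀ and M₂ = S₀ + S₁ = [[6, 3, 6], [2, 1, 2], [-6, -3, -6]] = (3, 1, -3)(2, 1, 2)ᵀ, so take a₁ = (2, 3, 0), b₁ = (3, 1, -2), a₂ = (3, 1, -3), b₂ = (2, 1, 2).
Each slice is an integer combination of E₁ = a₁b₁ᵀ and E₂ = a₂b₂ᵀ: S₀ = 2·E₁ − 2·E₂, S₁ = −2·E₁ + 3·E₂, S₂ = 3·E₁; reading off coefficients, c₁ = (2, -2, 3) and c₂ = (-2, 3, 0).
Hence T = (2, 3, 0) ⊗ (3, 1, -2) ⊗ (2, -2, 3) + (3, 1, -3) ⊗ (2, 1, 2) ⊗ (-2, 3, 0), so rank(T) ≤ 2.
These bounds meet, so rank(T) = 2.

2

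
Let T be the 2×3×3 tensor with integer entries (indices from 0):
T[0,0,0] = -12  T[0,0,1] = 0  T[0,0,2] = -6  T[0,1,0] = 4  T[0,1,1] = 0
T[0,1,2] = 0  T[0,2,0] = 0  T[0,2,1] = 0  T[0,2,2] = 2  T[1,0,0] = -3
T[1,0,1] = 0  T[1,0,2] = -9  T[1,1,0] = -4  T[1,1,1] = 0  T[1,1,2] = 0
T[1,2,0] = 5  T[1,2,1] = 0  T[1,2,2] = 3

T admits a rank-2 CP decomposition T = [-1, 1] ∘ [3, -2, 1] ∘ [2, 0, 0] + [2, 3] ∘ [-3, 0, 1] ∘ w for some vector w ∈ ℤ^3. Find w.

w = [1, 0, 1]

Subtract the known terms from T to get the rank-1 residual R = [2, 3] ∘ [-3, 0, 1] ∘ w, so R[i,j,k] = a[i]·b[j]·w[k]. Pick indices with nonzero a[0]·b[0] = (2)·(-3) = -6. Only the fibre through (0,0,·) is needed: R[0,0,:] = T[0,0,:] − Σₗ aₗ[0]bₗ[0]cₗ = [-12, 0, -6] − (-1)·(3)·[2, 0, 0] = [-6, 0, -6]. Then w[k] = R[0,0,k] / -6 for each k, giving w = [-6, 0, -6] / -6 = [1, 0, 1].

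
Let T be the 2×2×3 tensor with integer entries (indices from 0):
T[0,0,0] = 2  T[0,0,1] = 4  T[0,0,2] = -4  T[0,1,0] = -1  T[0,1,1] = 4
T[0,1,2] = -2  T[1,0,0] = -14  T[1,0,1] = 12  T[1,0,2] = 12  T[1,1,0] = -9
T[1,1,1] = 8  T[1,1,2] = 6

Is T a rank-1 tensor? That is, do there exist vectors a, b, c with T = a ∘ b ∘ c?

The mode-3 unfolding of T (rows indexed by k, columns by (i,j) = (0,0), (0,1), (1,0), (1,1)) is [[2, -1, -14, -9], [4, 4, 12, 8], [-4, -2, 12, 6]].
There the 3×3 minor on rows k ∈ {0, 1, 2}, columns (i,j) ∈ {(0,0), (0,1), (1,0)} is det [[2, -1, -14], [4, 4, 12], [-4, -2, 12]] = 128 ≠ 0, so this unfolding has rank ≥ 3; CP rank is at least every unfolding rank, so rank(T) ≥ 3.
In particular rank(T) ≥ 3 > 1, so T is not rank-1.

No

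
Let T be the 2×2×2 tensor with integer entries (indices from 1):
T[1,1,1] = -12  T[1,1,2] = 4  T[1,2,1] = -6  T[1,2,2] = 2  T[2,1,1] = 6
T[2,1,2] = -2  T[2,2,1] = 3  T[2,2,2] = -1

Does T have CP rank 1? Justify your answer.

The mode-1 fibre T[:,1,1] = [-12, 6] gives a = (2, -1) (primitive direction); the mode-2 fibre T[1,:,1] = [-12, -6] gives b = (2, 1); then c[k] = T[1,1,k] / (a[1]·b[1]) = [-12, 4] / 4 = (-3, 1).
Expanding (2, -1) ⊗ (2, 1) ⊗ (-3, 1) reproduces all 8 entries of T, so T = (2, -1) ⊗ (2, 1) ⊗ (-3, 1) and rank(T) ≤ 1.
Equivalently every frontal slice T[:,:,k] is c[k] times the rank-1 matrix (2, -1) ⊗ (2, 1). So T has rank 1 (it is nonzero).

Yes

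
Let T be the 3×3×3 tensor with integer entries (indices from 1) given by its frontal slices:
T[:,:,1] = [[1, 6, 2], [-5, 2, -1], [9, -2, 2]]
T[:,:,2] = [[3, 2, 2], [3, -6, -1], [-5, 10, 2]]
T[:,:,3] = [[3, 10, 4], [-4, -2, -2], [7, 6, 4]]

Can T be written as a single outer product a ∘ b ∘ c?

No

The mode-1 unfolding of T (rows indexed by i, columns by (j,k) = (1,1), (1,2), (1,3), (2,1), (2,2), (2,3), (3,1), (3,2), (3,3)) is [[1, 3, 3, 6, 2, 10, 2, 2, 4], [-5, 3, -4, 2, -6, -2, -1, -1, -2], [9, -5, 7, -2, 10, 6, 2, 2, 4]].
There the 3×3 minor on rows i ∈ {1, 2, 3}, columns (j,k) ∈ {(1,1), (1,2), (1,3)} is det [[1, 3, 3], [-5, 3, -4], [9, -5, 7]] = -8 ≠ 0, so this unfolding has rank ≥ 3; CP rank is at least every unfolding rank, so rank(T) ≥ 3.
In particular rank(T) ≥ 3 > 1, so T is not rank-1.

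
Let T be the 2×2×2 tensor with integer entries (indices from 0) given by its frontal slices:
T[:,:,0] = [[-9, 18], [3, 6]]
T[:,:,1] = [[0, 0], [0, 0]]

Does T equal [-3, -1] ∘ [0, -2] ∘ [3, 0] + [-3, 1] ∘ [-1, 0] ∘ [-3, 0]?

Reconstruct entrywise from the claimed factors. For example, T[1,0,1] = 0 and Σₗ aₗ[1]bₗ[0]cₗ[1] = (-1)·(0)·(0) + (1)·(-1)·(0) = 0; checking all 8 entries, every one matches. The claim holds.

Yes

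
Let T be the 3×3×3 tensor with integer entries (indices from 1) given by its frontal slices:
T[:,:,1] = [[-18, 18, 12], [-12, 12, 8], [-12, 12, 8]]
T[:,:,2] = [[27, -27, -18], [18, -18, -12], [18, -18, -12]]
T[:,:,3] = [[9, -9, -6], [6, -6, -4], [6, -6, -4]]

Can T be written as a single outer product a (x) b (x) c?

Yes

If T = a (x) b (x) c then every fibre of T is a multiple of the corresponding factor, so read the factors off the fibres through the nonzero entry T[1,1,1] = -18.
The mode-1 fibre T[:,1,1] = [-18, -12, -12] gives a = (3, 2, 2) (primitive direction); the mode-2 fibre T[1,:,1] = [-18, 18, 12] gives b = (3, -3, -2); then c[k] = T[1,1,k] / (a[1]·b[1]) = [-18, 27, 9] / 9 = (-2, 3, 1).
Expanding (3, 2, 2) (x) (3, -3, -2) (x) (-2, 3, 1) reproduces all 27 entries of T, so T = (3, 2, 2) (x) (3, -3, -2) (x) (-2, 3, 1) and rank(T) ≤ 1.
Equivalently every frontal slice T[:,:,k] is c[k] times the rank-1 matrix (3, 2, 2) (x) (3, -3, -2). So T has rank 1 (it is nonzero).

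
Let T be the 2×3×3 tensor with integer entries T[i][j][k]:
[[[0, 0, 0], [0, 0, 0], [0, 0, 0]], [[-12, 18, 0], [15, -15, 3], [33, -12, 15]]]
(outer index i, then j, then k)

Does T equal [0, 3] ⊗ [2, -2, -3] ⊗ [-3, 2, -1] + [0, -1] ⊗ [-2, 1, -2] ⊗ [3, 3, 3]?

Reconstruct entrywise from the claimed factors. For example, T[1,2,2] = 15 and Σₗ aₗ[1]bₗ[2]cₗ[2] = (3)·(-3)·(-1) + (-1)·(-2)·(3) = 15; checking all 18 entries, every one matches. The claim holds.

Yes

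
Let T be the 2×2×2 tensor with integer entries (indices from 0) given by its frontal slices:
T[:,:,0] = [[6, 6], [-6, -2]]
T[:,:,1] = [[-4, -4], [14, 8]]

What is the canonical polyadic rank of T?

Lower bound: the mode-2 unfolding of T (rows indexed by j, columns by (i,k) = (0,0), (0,1), (1,0), (1,1)) is [[6, -4, -6, 14], [6, -4, -2, 8]].
There the 2×2 minor on rows j ∈ {0, 1}, columns (i,k) ∈ {(0,0), (1,0)} is det [[6, -6], [6, -2]] = 24 ≠ 0, so this unfolding has rank ≥ 2; CP rank is at least every unfolding rank, so rank(T) ≥ 2. (Unfolding ranks only ever bound the CP rank from below — rank(T) can be strictly larger than all of them — so the matching upper bound has to come from an explicit 2-term decomposition.)
Upper bound — finding two terms. Write S_k = T[:,:,k] for the frontal slices: S₀ = [[6, 6], [-6, -2]], S₁ = [[-4, -4], [14, 8]].
If T = a₁ ⊗ b₁ ⊗ c₁ + a₂ ⊗ b₂ ⊗ c₂ then each S_k = c₁[k]·a₁b₁ᵀ + c₂[k]·a₂b₂ᵀ. S₀ and S₁ are linearly independent, so a₁b₁ᵀ and a₂b₂ᵀ must span the same plane of matrices: they are the rank-1 matrices of the form x·S₀ + y·S₁.
det(x·S₀ + y·S₁) is 24·x² − 52·xy + 24·y² = 4·(2·x − 3·y)(3·x − 2·y), vanishing at (x:y) = (3:2) and (2:3).
M₁ = 3·S₀ + 2·S₁ = [[10, 10], [10, 10]] = 10·[1, 1][1, 1]ᵀ and M₂ = 2·S₀ + 3·S₁ = [[0, 0], [30, 20]] = 10·[0, 1][3, 2]ᵀ, so take a₁ = [1, 1], b₁ = [1, 1], a₂ = [0, 1], b₂ = [3, 2].
Each slice is an integer combination of E₁ = a₁b₁ᵀ and E₂ = a₂b₂ᵀ: S₀ = 6·E₁ − 4·E₂, S₁ = −4·E₁ + 6·E₂; reading off coefficients, c₁ = [6, -4] and c₂ = [-4, 6].
Hence T = [1, 1] ⊗ [1, 1] ⊗ [6, -4] + [0, 1] ⊗ [3, 2] ⊗ [-4, 6], so rank(T) ≤ 2.
These bounds meet, so rank(T) = 2.
Check entry T[1,1,1] = 8: (1)·(1)·(-4) + (1)·(2)·(6) = 8.

2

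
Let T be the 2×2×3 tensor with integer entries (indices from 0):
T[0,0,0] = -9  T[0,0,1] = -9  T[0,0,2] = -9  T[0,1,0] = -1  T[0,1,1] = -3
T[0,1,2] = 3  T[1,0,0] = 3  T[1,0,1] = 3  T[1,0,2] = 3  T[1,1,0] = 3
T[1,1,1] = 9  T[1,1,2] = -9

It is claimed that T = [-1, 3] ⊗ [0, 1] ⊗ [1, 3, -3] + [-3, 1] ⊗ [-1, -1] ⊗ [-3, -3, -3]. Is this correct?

No

Reconstruct entry (0,1,0) from the claimed factors: Σₗ aₗ[0]bₗ[1]cₗ[0] = (-1)·(1)·(1) + (-3)·(-1)·(-3) = -10, but T[0,1,0] = -1. The claim is false.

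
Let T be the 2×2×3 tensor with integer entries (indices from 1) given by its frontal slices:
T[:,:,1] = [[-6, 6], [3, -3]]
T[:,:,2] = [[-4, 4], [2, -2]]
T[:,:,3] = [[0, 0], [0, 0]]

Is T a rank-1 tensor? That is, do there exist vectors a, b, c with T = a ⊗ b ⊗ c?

Yes

If T = a ⊗ b ⊗ c then every fibre of T is a multiple of the corresponding factor, so read the factors off the fibres through the nonzero entry T[1,1,1] = -6.
The mode-1 fibre T[:,1,1] = [-6, 3] gives a = [2, -1] (primitive direction); the mode-2 fibre T[1,:,1] = [-6, 6] gives b = [1, -1]; then c[k] = T[1,1,k] / (a[1]·b[1]) = [-6, -4, 0] / 2 = [-3, -2, 0].
Expanding [2, -1] ⊗ [1, -1] ⊗ [-3, -2, 0] reproduces all 12 entries of T, so T = [2, -1] ⊗ [1, -1] ⊗ [-3, -2, 0] and rank(T) ≤ 1.
Equivalently every frontal slice T[:,:,k] is c[k] times the rank-1 matrix [2, -1] ⊗ [1, -1]. So T has rank 1 (it is nonzero).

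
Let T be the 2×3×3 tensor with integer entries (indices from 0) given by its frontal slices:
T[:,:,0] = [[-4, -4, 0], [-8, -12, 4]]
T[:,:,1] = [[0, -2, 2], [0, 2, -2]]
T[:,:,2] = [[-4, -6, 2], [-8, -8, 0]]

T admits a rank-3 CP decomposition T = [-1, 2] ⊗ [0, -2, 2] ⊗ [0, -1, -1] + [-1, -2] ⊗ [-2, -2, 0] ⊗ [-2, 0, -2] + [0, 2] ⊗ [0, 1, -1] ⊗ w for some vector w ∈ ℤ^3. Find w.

Subtract the known terms from T to get the rank-1 residual R = [0, 2] ⊗ [0, 1, -1] ⊗ w, so R[i,j,k] = a[i]·b[j]·w[k]. Pick indices with nonzero a[1]·b[1] = (2)·(1) = 2. Only the fibre through (1,1,·) is needed: R[1,1,:] = T[1,1,:] − Σₗ aₗ[1]bₗ[1]cₗ = [-12, 2, -8] − (2)·(-2)·[0, -1, -1] − (-2)·(-2)·[-2, 0, -2] = [-4, -2, -4]. Then w[k] = R[1,1,k] / 2 for each k, giving w = [-4, -2, -4] / 2 = [-2, -1, -2].

w = [-2, -1, -2]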